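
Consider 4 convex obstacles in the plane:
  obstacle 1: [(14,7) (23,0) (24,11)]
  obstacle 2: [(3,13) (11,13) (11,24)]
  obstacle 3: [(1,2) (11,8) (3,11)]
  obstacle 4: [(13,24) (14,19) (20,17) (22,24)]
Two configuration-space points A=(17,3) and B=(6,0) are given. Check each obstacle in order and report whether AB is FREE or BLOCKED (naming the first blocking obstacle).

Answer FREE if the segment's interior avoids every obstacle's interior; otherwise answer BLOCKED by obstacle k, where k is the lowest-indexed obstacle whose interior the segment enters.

Obstacle 1 [(14,7) (23,0) (24,11)]:
  edge (14,7)–(23,0): clear
  edge (23,0)–(24,11): clear
  edge (24,11)–(14,7): clear
  midpoint (23/2,3/2) outside
  → clear
Obstacle 2 [(3,13) (11,13) (11,24)]:
  edge (3,13)–(11,13): clear
  edge (11,13)–(11,24): clear
  edge (11,24)–(3,13): clear
  midpoint (23/2,3/2) outside
  → clear
Obstacle 3 [(1,2) (11,8) (3,11)]:
  edge (1,2)–(11,8): clear
  edge (11,8)–(3,11): clear
  edge (3,11)–(1,2): clear
  midpoint (23/2,3/2) outside
  → clear
Obstacle 4 [(13,24) (14,19) (20,17) (22,24)]:
  edge (13,24)–(14,19): clear
  edge (14,19)–(20,17): clear
  edge (20,17)–(22,24): clear
  edge (22,24)–(13,24): clear
  midpoint (23/2,3/2) outside
  → clear

FREE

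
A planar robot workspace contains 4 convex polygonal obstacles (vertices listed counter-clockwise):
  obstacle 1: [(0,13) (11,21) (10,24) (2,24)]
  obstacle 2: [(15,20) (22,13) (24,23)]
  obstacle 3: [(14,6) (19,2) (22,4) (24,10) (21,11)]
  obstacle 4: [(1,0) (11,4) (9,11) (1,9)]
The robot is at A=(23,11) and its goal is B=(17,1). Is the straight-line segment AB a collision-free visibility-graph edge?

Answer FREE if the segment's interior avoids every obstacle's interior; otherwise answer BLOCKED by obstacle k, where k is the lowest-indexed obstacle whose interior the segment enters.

BLOCKED by obstacle 3

Obstacle 1 [(0,13) (11,21) (10,24) (2,24)]:
  edge (0,13)–(11,21): clear
  edge (11,21)–(10,24): clear
  edge (10,24)–(2,24): clear
  edge (2,24)–(0,13): clear
  midpoint (20,6) outside
  → clear
Obstacle 2 [(15,20) (22,13) (24,23)]:
  edge (15,20)–(22,13): clear
  edge (22,13)–(24,23): clear
  edge (24,23)–(15,20): clear
  midpoint (20,6) outside
  → clear
Obstacle 3 [(14,6) (19,2) (22,4) (24,10) (21,11)]:
  edge (14,6)–(19,2): crosses AB
  edge (19,2)–(22,4): clear
  edge (22,4)–(24,10): clear
  edge (24,10)–(21,11): crosses AB
  edge (21,11)–(14,6): clear
  → BLOCKED
Obstacle 4 [(1,0) (11,4) (9,11) (1,9)]:
  edge (1,0)–(11,4): clear
  edge (11,4)–(9,11): clear
  edge (9,11)–(1,9): clear
  edge (1,9)–(1,0): clear
  midpoint (20,6) outside
  → clear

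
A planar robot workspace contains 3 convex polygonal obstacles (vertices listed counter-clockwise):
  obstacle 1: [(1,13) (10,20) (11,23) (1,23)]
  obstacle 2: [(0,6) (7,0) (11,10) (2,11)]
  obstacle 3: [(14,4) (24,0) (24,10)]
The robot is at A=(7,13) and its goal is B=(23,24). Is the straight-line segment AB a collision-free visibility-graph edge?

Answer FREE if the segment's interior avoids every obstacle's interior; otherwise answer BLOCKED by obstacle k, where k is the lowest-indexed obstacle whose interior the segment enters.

FREE

Obstacle 1 [(1,13) (10,20) (11,23) (1,23)]:
  edge (1,13)–(10,20): clear
  edge (10,20)–(11,23): clear
  edge (11,23)–(1,23): clear
  edge (1,23)–(1,13): clear
  midpoint (15,37/2) outside
  → clear
Obstacle 2 [(0,6) (7,0) (11,10) (2,11)]:
  edge (0,6)–(7,0): clear
  edge (7,0)–(11,10): clear
  edge (11,10)–(2,11): clear
  edge (2,11)–(0,6): clear
  midpoint (15,37/2) outside
  → clear
Obstacle 3 [(14,4) (24,0) (24,10)]:
  edge (14,4)–(24,0): clear
  edge (24,0)–(24,10): clear
  edge (24,10)–(14,4): clear
  midpoint (15,37/2) outside
  → clear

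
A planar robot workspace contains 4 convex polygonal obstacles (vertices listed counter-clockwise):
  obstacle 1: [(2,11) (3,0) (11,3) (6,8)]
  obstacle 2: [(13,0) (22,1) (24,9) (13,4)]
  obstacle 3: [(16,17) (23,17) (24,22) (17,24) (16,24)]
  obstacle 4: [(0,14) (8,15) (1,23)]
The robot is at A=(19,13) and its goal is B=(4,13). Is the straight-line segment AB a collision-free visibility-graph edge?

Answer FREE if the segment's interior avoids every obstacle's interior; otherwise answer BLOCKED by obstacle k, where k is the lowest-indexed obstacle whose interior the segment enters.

Obstacle 1 [(2,11) (3,0) (11,3) (6,8)]:
  edge (2,11)–(3,0): clear
  edge (3,0)–(11,3): clear
  edge (11,3)–(6,8): clear
  edge (6,8)–(2,11): clear
  midpoint (23/2,13) outside
  → clear
Obstacle 2 [(13,0) (22,1) (24,9) (13,4)]:
  edge (13,0)–(22,1): clear
  edge (22,1)–(24,9): clear
  edge (24,9)–(13,4): clear
  edge (13,4)–(13,0): clear
  midpoint (23/2,13) outside
  → clear
Obstacle 3 [(16,17) (23,17) (24,22) (17,24) (16,24)]:
  edge (16,17)–(23,17): clear
  edge (23,17)–(24,22): clear
  edge (24,22)–(17,24): clear
  edge (17,24)–(16,24): clear
  edge (16,24)–(16,17): clear
  midpoint (23/2,13) outside
  → clear
Obstacle 4 [(0,14) (8,15) (1,23)]:
  edge (0,14)–(8,15): clear
  edge (8,15)–(1,23): clear
  edge (1,23)–(0,14): clear
  midpoint (23/2,13) outside
  → clear

FREE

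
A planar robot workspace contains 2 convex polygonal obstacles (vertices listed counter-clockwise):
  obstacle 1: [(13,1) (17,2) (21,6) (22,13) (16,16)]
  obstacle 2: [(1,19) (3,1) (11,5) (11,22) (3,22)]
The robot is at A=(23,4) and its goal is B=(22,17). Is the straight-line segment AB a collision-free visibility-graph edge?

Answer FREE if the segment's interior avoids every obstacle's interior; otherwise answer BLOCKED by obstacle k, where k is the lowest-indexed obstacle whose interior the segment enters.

FREE

Obstacle 1 [(13,1) (17,2) (21,6) (22,13) (16,16)]:
  edge (13,1)–(17,2): clear
  edge (17,2)–(21,6): clear
  edge (21,6)–(22,13): clear
  edge (22,13)–(16,16): clear
  edge (16,16)–(13,1): clear
  midpoint (45/2,21/2) outside
  → clear
Obstacle 2 [(1,19) (3,1) (11,5) (11,22) (3,22)]:
  edge (1,19)–(3,1): clear
  edge (3,1)–(11,5): clear
  edge (11,5)–(11,22): clear
  edge (11,22)–(3,22): clear
  edge (3,22)–(1,19): clear
  midpoint (45/2,21/2) outside
  → clear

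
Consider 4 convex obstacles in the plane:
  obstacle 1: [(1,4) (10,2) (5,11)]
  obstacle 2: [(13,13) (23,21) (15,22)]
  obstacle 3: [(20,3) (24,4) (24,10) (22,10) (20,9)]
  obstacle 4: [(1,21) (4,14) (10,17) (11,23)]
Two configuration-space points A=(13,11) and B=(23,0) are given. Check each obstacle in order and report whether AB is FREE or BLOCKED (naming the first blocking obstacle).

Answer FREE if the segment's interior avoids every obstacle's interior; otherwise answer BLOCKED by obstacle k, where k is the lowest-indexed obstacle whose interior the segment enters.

Obstacle 1 [(1,4) (10,2) (5,11)]:
  edge (1,4)–(10,2): clear
  edge (10,2)–(5,11): clear
  edge (5,11)–(1,4): clear
  midpoint (18,11/2) outside
  → clear
Obstacle 2 [(13,13) (23,21) (15,22)]:
  edge (13,13)–(23,21): clear
  edge (23,21)–(15,22): clear
  edge (15,22)–(13,13): clear
  midpoint (18,11/2) outside
  → clear
Obstacle 3 [(20,3) (24,4) (24,10) (22,10) (20,9)]:
  edge (20,3)–(24,4): crosses AB
  edge (24,4)–(24,10): clear
  edge (24,10)–(22,10): clear
  edge (22,10)–(20,9): clear
  edge (20,9)–(20,3): crosses AB
  → BLOCKED
Obstacle 4 [(1,21) (4,14) (10,17) (11,23)]:
  edge (1,21)–(4,14): clear
  edge (4,14)–(10,17): clear
  edge (10,17)–(11,23): clear
  edge (11,23)–(1,21): clear
  midpoint (18,11/2) outside
  → clear

BLOCKED by obstacle 3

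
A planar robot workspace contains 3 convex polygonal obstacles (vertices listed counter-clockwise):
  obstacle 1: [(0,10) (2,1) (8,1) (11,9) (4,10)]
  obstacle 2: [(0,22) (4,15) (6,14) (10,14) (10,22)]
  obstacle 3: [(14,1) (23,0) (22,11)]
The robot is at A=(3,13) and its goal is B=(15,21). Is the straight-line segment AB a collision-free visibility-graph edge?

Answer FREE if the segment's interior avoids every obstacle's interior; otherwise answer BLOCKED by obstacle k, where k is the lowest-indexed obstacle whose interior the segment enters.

BLOCKED by obstacle 2

Obstacle 1 [(0,10) (2,1) (8,1) (11,9) (4,10)]:
  edge (0,10)–(2,1): clear
  edge (2,1)–(8,1): clear
  edge (8,1)–(11,9): clear
  edge (11,9)–(4,10): clear
  edge (4,10)–(0,10): clear
  midpoint (9,17) outside
  → clear
Obstacle 2 [(0,22) (4,15) (6,14) (10,14) (10,22)]:
  edge (0,22)–(4,15): clear
  edge (4,15)–(6,14): crosses AB
  edge (6,14)–(10,14): clear
  edge (10,14)–(10,22): crosses AB
  edge (10,22)–(0,22): clear
  → BLOCKED
Obstacle 3 [(14,1) (23,0) (22,11)]:
  edge (14,1)–(23,0): clear
  edge (23,0)–(22,11): clear
  edge (22,11)–(14,1): clear
  midpoint (9,17) outside
  → clear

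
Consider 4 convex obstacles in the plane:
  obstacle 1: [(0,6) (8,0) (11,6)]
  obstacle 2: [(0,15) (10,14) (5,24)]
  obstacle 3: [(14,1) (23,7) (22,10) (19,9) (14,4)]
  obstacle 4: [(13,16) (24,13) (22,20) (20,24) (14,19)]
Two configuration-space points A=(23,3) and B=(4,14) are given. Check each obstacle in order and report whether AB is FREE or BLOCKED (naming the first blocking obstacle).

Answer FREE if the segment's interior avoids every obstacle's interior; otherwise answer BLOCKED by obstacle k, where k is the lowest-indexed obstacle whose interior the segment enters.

Obstacle 1 [(0,6) (8,0) (11,6)]:
  edge (0,6)–(8,0): clear
  edge (8,0)–(11,6): clear
  edge (11,6)–(0,6): clear
  midpoint (27/2,17/2) outside
  → clear
Obstacle 2 [(0,15) (10,14) (5,24)]:
  edge (0,15)–(10,14): clear
  edge (10,14)–(5,24): clear
  edge (5,24)–(0,15): clear
  midpoint (27/2,17/2) outside
  → clear
Obstacle 3 [(14,1) (23,7) (22,10) (19,9) (14,4)]:
  edge (14,1)–(23,7): crosses AB
  edge (23,7)–(22,10): clear
  edge (22,10)–(19,9): clear
  edge (19,9)–(14,4): crosses AB
  edge (14,4)–(14,1): clear
  → BLOCKED
Obstacle 4 [(13,16) (24,13) (22,20) (20,24) (14,19)]:
  edge (13,16)–(24,13): clear
  edge (24,13)–(22,20): clear
  edge (22,20)–(20,24): clear
  edge (20,24)–(14,19): clear
  edge (14,19)–(13,16): clear
  midpoint (27/2,17/2) outside
  → clear

BLOCKED by obstacle 3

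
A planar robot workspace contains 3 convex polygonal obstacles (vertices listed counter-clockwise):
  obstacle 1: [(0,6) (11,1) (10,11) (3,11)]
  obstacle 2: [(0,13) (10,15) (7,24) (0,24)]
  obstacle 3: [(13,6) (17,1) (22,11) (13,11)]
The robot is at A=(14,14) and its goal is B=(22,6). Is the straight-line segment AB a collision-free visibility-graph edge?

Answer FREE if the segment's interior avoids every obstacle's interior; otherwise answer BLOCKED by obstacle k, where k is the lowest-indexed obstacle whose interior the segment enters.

BLOCKED by obstacle 3

Obstacle 1 [(0,6) (11,1) (10,11) (3,11)]:
  edge (0,6)–(11,1): clear
  edge (11,1)–(10,11): clear
  edge (10,11)–(3,11): clear
  edge (3,11)–(0,6): clear
  midpoint (18,10) outside
  → clear
Obstacle 2 [(0,13) (10,15) (7,24) (0,24)]:
  edge (0,13)–(10,15): clear
  edge (10,15)–(7,24): clear
  edge (7,24)–(0,24): clear
  edge (0,24)–(0,13): clear
  midpoint (18,10) outside
  → clear
Obstacle 3 [(13,6) (17,1) (22,11) (13,11)]:
  edge (13,6)–(17,1): clear
  edge (17,1)–(22,11): crosses AB
  edge (22,11)–(13,11): crosses AB
  edge (13,11)–(13,6): clear
  → BLOCKED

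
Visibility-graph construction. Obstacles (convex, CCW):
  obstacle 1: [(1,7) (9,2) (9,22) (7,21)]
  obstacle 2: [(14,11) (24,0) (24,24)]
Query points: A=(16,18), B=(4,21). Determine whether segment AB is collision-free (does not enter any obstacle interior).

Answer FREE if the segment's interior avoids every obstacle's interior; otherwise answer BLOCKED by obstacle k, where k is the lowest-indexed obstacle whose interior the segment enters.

Obstacle 1 [(1,7) (9,2) (9,22) (7,21)]:
  edge (1,7)–(9,2): clear
  edge (9,2)–(9,22): crosses AB
  edge (9,22)–(7,21): clear
  edge (7,21)–(1,7): crosses AB
  → BLOCKED
Obstacle 2 [(14,11) (24,0) (24,24)]:
  edge (14,11)–(24,0): clear
  edge (24,0)–(24,24): clear
  edge (24,24)–(14,11): clear
  midpoint (10,39/2) outside
  → clear

BLOCKED by obstacle 1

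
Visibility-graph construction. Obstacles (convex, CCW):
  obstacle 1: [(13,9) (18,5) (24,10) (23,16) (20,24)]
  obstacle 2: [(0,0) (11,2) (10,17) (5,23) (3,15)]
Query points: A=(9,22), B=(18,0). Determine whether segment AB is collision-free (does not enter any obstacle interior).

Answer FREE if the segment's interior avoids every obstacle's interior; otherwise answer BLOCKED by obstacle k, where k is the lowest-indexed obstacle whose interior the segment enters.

BLOCKED by obstacle 1

Obstacle 1 [(13,9) (18,5) (24,10) (23,16) (20,24)]:
  edge (13,9)–(18,5): crosses AB
  edge (18,5)–(24,10): clear
  edge (24,10)–(23,16): clear
  edge (23,16)–(20,24): clear
  edge (20,24)–(13,9): crosses AB
  → BLOCKED
Obstacle 2 [(0,0) (11,2) (10,17) (5,23) (3,15)]:
  edge (0,0)–(11,2): clear
  edge (11,2)–(10,17): clear
  edge (10,17)–(5,23): clear
  edge (5,23)–(3,15): clear
  edge (3,15)–(0,0): clear
  midpoint (27/2,11) outside
  → clear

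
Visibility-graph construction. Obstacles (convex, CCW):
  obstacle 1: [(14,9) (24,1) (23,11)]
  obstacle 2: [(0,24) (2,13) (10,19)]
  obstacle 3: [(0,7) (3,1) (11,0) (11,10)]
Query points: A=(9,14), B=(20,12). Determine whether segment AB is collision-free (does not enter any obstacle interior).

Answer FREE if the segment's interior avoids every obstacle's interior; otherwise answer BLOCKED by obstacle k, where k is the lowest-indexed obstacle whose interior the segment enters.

Obstacle 1 [(14,9) (24,1) (23,11)]:
  edge (14,9)–(24,1): clear
  edge (24,1)–(23,11): clear
  edge (23,11)–(14,9): clear
  midpoint (29/2,13) outside
  → clear
Obstacle 2 [(0,24) (2,13) (10,19)]:
  edge (0,24)–(2,13): clear
  edge (2,13)–(10,19): clear
  edge (10,19)–(0,24): clear
  midpoint (29/2,13) outside
  → clear
Obstacle 3 [(0,7) (3,1) (11,0) (11,10)]:
  edge (0,7)–(3,1): clear
  edge (3,1)–(11,0): clear
  edge (11,0)–(11,10): clear
  edge (11,10)–(0,7): clear
  midpoint (29/2,13) outside
  → clear

FREE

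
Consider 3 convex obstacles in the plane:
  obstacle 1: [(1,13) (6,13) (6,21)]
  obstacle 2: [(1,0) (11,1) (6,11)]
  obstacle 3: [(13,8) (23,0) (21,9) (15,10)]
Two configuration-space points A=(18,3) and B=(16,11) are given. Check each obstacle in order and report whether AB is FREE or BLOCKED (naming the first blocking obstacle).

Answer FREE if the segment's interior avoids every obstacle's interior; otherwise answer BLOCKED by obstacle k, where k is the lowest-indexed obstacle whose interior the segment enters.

BLOCKED by obstacle 3

Obstacle 1 [(1,13) (6,13) (6,21)]:
  edge (1,13)–(6,13): clear
  edge (6,13)–(6,21): clear
  edge (6,21)–(1,13): clear
  midpoint (17,7) outside
  → clear
Obstacle 2 [(1,0) (11,1) (6,11)]:
  edge (1,0)–(11,1): clear
  edge (11,1)–(6,11): clear
  edge (6,11)–(1,0): clear
  midpoint (17,7) outside
  → clear
Obstacle 3 [(13,8) (23,0) (21,9) (15,10)]:
  edge (13,8)–(23,0): crosses AB
  edge (23,0)–(21,9): clear
  edge (21,9)–(15,10): crosses AB
  edge (15,10)–(13,8): clear
  → BLOCKED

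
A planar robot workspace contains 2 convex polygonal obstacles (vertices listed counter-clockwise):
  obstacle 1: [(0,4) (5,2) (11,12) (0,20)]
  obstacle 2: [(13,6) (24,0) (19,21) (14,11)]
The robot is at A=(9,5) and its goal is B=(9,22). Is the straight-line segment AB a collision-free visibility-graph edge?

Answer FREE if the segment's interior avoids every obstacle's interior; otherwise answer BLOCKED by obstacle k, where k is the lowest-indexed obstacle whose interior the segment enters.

BLOCKED by obstacle 1

Obstacle 1 [(0,4) (5,2) (11,12) (0,20)]:
  edge (0,4)–(5,2): clear
  edge (5,2)–(11,12): crosses AB
  edge (11,12)–(0,20): crosses AB
  edge (0,20)–(0,4): clear
  → BLOCKED
Obstacle 2 [(13,6) (24,0) (19,21) (14,11)]:
  edge (13,6)–(24,0): clear
  edge (24,0)–(19,21): clear
  edge (19,21)–(14,11): clear
  edge (14,11)–(13,6): clear
  midpoint (9,27/2) outside
  → clear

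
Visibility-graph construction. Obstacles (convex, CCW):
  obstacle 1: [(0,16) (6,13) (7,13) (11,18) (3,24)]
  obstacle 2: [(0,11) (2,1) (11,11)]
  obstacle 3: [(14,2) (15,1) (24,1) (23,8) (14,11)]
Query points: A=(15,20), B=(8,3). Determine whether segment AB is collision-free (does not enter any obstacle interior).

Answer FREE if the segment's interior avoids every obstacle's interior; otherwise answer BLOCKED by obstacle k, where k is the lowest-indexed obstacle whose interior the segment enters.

FREE

Obstacle 1 [(0,16) (6,13) (7,13) (11,18) (3,24)]:
  edge (0,16)–(6,13): clear
  edge (6,13)–(7,13): clear
  edge (7,13)–(11,18): clear
  edge (11,18)–(3,24): clear
  edge (3,24)–(0,16): clear
  midpoint (23/2,23/2) outside
  → clear
Obstacle 2 [(0,11) (2,1) (11,11)]:
  edge (0,11)–(2,1): clear
  edge (2,1)–(11,11): clear
  edge (11,11)–(0,11): clear
  midpoint (23/2,23/2) outside
  → clear
Obstacle 3 [(14,2) (15,1) (24,1) (23,8) (14,11)]:
  edge (14,2)–(15,1): clear
  edge (15,1)–(24,1): clear
  edge (24,1)–(23,8): clear
  edge (23,8)–(14,11): clear
  edge (14,11)–(14,2): clear
  midpoint (23/2,23/2) outside
  → clear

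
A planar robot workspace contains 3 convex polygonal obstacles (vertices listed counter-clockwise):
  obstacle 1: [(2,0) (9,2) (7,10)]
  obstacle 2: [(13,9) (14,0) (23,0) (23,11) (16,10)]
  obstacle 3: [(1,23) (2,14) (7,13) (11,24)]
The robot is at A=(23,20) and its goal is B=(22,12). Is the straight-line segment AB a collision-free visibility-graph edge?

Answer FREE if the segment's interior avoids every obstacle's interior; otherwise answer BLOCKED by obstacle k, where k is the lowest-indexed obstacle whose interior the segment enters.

FREE

Obstacle 1 [(2,0) (9,2) (7,10)]:
  edge (2,0)–(9,2): clear
  edge (9,2)–(7,10): clear
  edge (7,10)–(2,0): clear
  midpoint (45/2,16) outside
  → clear
Obstacle 2 [(13,9) (14,0) (23,0) (23,11) (16,10)]:
  edge (13,9)–(14,0): clear
  edge (14,0)–(23,0): clear
  edge (23,0)–(23,11): clear
  edge (23,11)–(16,10): clear
  edge (16,10)–(13,9): clear
  midpoint (45/2,16) outside
  → clear
Obstacle 3 [(1,23) (2,14) (7,13) (11,24)]:
  edge (1,23)–(2,14): clear
  edge (2,14)–(7,13): clear
  edge (7,13)–(11,24): clear
  edge (11,24)–(1,23): clear
  midpoint (45/2,16) outside
  → clear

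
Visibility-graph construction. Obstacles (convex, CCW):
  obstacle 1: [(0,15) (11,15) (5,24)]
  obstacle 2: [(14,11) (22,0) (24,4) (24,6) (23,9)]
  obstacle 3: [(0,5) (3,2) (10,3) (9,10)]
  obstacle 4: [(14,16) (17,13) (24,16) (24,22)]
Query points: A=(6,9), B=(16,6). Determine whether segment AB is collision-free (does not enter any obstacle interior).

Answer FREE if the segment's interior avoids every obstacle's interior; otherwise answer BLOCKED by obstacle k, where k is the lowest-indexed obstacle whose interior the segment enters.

BLOCKED by obstacle 3

Obstacle 1 [(0,15) (11,15) (5,24)]:
  edge (0,15)–(11,15): clear
  edge (11,15)–(5,24): clear
  edge (5,24)–(0,15): clear
  midpoint (11,15/2) outside
  → clear
Obstacle 2 [(14,11) (22,0) (24,4) (24,6) (23,9)]:
  edge (14,11)–(22,0): clear
  edge (22,0)–(24,4): clear
  edge (24,4)–(24,6): clear
  edge (24,6)–(23,9): clear
  edge (23,9)–(14,11): clear
  midpoint (11,15/2) outside
  → clear
Obstacle 3 [(0,5) (3,2) (10,3) (9,10)]:
  edge (0,5)–(3,2): clear
  edge (3,2)–(10,3): clear
  edge (10,3)–(9,10): crosses AB
  edge (9,10)–(0,5): crosses AB
  → BLOCKED
Obstacle 4 [(14,16) (17,13) (24,16) (24,22)]:
  edge (14,16)–(17,13): clear
  edge (17,13)–(24,16): clear
  edge (24,16)–(24,22): clear
  edge (24,22)–(14,16): clear
  midpoint (11,15/2) outside
  → clear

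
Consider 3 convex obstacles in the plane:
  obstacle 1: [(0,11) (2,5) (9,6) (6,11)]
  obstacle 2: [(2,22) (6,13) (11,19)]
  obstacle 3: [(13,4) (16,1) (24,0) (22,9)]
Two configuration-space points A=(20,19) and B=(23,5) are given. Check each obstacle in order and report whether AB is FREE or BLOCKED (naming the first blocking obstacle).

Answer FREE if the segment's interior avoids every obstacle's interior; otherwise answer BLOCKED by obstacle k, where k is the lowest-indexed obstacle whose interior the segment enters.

FREE

Obstacle 1 [(0,11) (2,5) (9,6) (6,11)]:
  edge (0,11)–(2,5): clear
  edge (2,5)–(9,6): clear
  edge (9,6)–(6,11): clear
  edge (6,11)–(0,11): clear
  midpoint (43/2,12) outside
  → clear
Obstacle 2 [(2,22) (6,13) (11,19)]:
  edge (2,22)–(6,13): clear
  edge (6,13)–(11,19): clear
  edge (11,19)–(2,22): clear
  midpoint (43/2,12) outside
  → clear
Obstacle 3 [(13,4) (16,1) (24,0) (22,9)]:
  edge (13,4)–(16,1): clear
  edge (16,1)–(24,0): clear
  edge (24,0)–(22,9): clear
  edge (22,9)–(13,4): clear
  midpoint (43/2,12) outside
  → clear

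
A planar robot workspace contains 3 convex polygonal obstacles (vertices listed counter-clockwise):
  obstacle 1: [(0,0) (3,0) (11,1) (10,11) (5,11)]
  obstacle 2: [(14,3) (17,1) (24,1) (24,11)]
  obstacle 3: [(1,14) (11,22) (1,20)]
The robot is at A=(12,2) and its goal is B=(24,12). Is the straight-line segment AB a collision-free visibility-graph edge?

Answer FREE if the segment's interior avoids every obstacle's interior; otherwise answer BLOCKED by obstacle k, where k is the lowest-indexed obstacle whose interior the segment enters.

FREE

Obstacle 1 [(0,0) (3,0) (11,1) (10,11) (5,11)]:
  edge (0,0)–(3,0): clear
  edge (3,0)–(11,1): clear
  edge (11,1)–(10,11): clear
  edge (10,11)–(5,11): clear
  edge (5,11)–(0,0): clear
  midpoint (18,7) outside
  → clear
Obstacle 2 [(14,3) (17,1) (24,1) (24,11)]:
  edge (14,3)–(17,1): clear
  edge (17,1)–(24,1): clear
  edge (24,1)–(24,11): clear
  edge (24,11)–(14,3): clear
  midpoint (18,7) outside
  → clear
Obstacle 3 [(1,14) (11,22) (1,20)]:
  edge (1,14)–(11,22): clear
  edge (11,22)–(1,20): clear
  edge (1,20)–(1,14): clear
  midpoint (18,7) outside
  → clear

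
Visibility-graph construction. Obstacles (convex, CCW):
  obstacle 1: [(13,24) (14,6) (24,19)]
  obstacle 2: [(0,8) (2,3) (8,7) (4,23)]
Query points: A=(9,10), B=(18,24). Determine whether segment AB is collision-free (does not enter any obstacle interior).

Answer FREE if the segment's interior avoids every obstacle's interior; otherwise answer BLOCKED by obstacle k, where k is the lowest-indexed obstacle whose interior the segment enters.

BLOCKED by obstacle 1

Obstacle 1 [(13,24) (14,6) (24,19)]:
  edge (13,24)–(14,6): crosses AB
  edge (14,6)–(24,19): clear
  edge (24,19)–(13,24): crosses AB
  → BLOCKED
Obstacle 2 [(0,8) (2,3) (8,7) (4,23)]:
  edge (0,8)–(2,3): clear
  edge (2,3)–(8,7): clear
  edge (8,7)–(4,23): clear
  edge (4,23)–(0,8): clear
  midpoint (27/2,17) outside
  → clear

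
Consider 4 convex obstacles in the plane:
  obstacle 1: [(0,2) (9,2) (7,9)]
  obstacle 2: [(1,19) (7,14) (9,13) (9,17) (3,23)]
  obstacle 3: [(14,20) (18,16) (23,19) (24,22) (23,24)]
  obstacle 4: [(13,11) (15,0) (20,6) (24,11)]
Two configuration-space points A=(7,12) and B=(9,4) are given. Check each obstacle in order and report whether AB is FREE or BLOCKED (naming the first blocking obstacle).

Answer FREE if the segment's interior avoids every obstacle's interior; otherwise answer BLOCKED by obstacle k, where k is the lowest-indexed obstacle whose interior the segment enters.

Obstacle 1 [(0,2) (9,2) (7,9)]:
  edge (0,2)–(9,2): clear
  edge (9,2)–(7,9): clear
  edge (7,9)–(0,2): clear
  midpoint (8,8) outside
  → clear
Obstacle 2 [(1,19) (7,14) (9,13) (9,17) (3,23)]:
  edge (1,19)–(7,14): clear
  edge (7,14)–(9,13): clear
  edge (9,13)–(9,17): clear
  edge (9,17)–(3,23): clear
  edge (3,23)–(1,19): clear
  midpoint (8,8) outside
  → clear
Obstacle 3 [(14,20) (18,16) (23,19) (24,22) (23,24)]:
  edge (14,20)–(18,16): clear
  edge (18,16)–(23,19): clear
  edge (23,19)–(24,22): clear
  edge (24,22)–(23,24): clear
  edge (23,24)–(14,20): clear
  midpoint (8,8) outside
  → clear
Obstacle 4 [(13,11) (15,0) (20,6) (24,11)]:
  edge (13,11)–(15,0): clear
  edge (15,0)–(20,6): clear
  edge (20,6)–(24,11): clear
  edge (24,11)–(13,11): clear
  midpoint (8,8) outside
  → clear

FREE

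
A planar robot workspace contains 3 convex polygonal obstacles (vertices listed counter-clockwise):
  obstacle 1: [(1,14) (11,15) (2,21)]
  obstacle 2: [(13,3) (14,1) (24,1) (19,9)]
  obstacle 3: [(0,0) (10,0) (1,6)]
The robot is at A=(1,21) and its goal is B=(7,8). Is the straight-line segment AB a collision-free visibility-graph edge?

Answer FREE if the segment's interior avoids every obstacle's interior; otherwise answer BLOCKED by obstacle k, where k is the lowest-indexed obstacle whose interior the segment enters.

Obstacle 1 [(1,14) (11,15) (2,21)]:
  edge (1,14)–(11,15): crosses AB
  edge (11,15)–(2,21): clear
  edge (2,21)–(1,14): crosses AB
  → BLOCKED
Obstacle 2 [(13,3) (14,1) (24,1) (19,9)]:
  edge (13,3)–(14,1): clear
  edge (14,1)–(24,1): clear
  edge (24,1)–(19,9): clear
  edge (19,9)–(13,3): clear
  midpoint (4,29/2) outside
  → clear
Obstacle 3 [(0,0) (10,0) (1,6)]:
  edge (0,0)–(10,0): clear
  edge (10,0)–(1,6): clear
  edge (1,6)–(0,0): clear
  midpoint (4,29/2) outside
  → clear

BLOCKED by obstacle 1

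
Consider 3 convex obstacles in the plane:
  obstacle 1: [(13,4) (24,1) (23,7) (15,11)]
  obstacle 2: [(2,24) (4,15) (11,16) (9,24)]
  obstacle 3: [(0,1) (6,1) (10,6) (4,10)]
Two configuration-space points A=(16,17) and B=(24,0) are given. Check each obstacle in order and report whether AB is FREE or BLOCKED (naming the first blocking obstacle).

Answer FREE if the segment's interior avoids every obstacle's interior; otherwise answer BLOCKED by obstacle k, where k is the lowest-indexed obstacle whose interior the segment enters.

BLOCKED by obstacle 1

Obstacle 1 [(13,4) (24,1) (23,7) (15,11)]:
  edge (13,4)–(24,1): crosses AB
  edge (24,1)–(23,7): clear
  edge (23,7)–(15,11): crosses AB
  edge (15,11)–(13,4): clear
  → BLOCKED
Obstacle 2 [(2,24) (4,15) (11,16) (9,24)]:
  edge (2,24)–(4,15): clear
  edge (4,15)–(11,16): clear
  edge (11,16)–(9,24): clear
  edge (9,24)–(2,24): clear
  midpoint (20,17/2) outside
  → clear
Obstacle 3 [(0,1) (6,1) (10,6) (4,10)]:
  edge (0,1)–(6,1): clear
  edge (6,1)–(10,6): clear
  edge (10,6)–(4,10): clear
  edge (4,10)–(0,1): clear
  midpoint (20,17/2) outside
  → clear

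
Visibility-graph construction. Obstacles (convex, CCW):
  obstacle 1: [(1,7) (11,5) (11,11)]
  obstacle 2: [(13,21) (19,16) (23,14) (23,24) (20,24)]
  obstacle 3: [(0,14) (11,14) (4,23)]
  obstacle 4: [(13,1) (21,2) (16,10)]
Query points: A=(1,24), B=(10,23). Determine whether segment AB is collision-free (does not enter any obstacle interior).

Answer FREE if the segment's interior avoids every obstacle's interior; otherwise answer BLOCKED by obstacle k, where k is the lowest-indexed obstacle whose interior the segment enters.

FREE

Obstacle 1 [(1,7) (11,5) (11,11)]:
  edge (1,7)–(11,5): clear
  edge (11,5)–(11,11): clear
  edge (11,11)–(1,7): clear
  midpoint (11/2,47/2) outside
  → clear
Obstacle 2 [(13,21) (19,16) (23,14) (23,24) (20,24)]:
  edge (13,21)–(19,16): clear
  edge (19,16)–(23,14): clear
  edge (23,14)–(23,24): clear
  edge (23,24)–(20,24): clear
  edge (20,24)–(13,21): clear
  midpoint (11/2,47/2) outside
  → clear
Obstacle 3 [(0,14) (11,14) (4,23)]:
  edge (0,14)–(11,14): clear
  edge (11,14)–(4,23): clear
  edge (4,23)–(0,14): clear
  midpoint (11/2,47/2) outside
  → clear
Obstacle 4 [(13,1) (21,2) (16,10)]:
  edge (13,1)–(21,2): clear
  edge (21,2)–(16,10): clear
  edge (16,10)–(13,1): clear
  midpoint (11/2,47/2) outside
  → clear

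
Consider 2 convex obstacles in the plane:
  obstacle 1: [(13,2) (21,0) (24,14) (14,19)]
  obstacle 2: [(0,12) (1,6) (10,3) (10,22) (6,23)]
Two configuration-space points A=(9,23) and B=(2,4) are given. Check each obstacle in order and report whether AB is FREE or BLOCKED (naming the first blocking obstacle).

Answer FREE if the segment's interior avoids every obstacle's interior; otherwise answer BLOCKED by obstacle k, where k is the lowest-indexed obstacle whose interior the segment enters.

Obstacle 1 [(13,2) (21,0) (24,14) (14,19)]:
  edge (13,2)–(21,0): clear
  edge (21,0)–(24,14): clear
  edge (24,14)–(14,19): clear
  edge (14,19)–(13,2): clear
  midpoint (11/2,27/2) outside
  → clear
Obstacle 2 [(0,12) (1,6) (10,3) (10,22) (6,23)]:
  edge (0,12)–(1,6): clear
  edge (1,6)–(10,3): crosses AB
  edge (10,3)–(10,22): clear
  edge (10,22)–(6,23): crosses AB
  edge (6,23)–(0,12): clear
  → BLOCKED

BLOCKED by obstacle 2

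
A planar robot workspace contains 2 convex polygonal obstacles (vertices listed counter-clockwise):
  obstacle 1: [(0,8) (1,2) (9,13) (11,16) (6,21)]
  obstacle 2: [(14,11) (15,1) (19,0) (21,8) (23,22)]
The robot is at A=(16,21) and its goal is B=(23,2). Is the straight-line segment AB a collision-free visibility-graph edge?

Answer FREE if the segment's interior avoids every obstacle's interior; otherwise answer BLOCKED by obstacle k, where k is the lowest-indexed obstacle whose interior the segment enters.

BLOCKED by obstacle 2

Obstacle 1 [(0,8) (1,2) (9,13) (11,16) (6,21)]:
  edge (0,8)–(1,2): clear
  edge (1,2)–(9,13): clear
  edge (9,13)–(11,16): clear
  edge (11,16)–(6,21): clear
  edge (6,21)–(0,8): clear
  midpoint (39/2,23/2) outside
  → clear
Obstacle 2 [(14,11) (15,1) (19,0) (21,8) (23,22)]:
  edge (14,11)–(15,1): clear
  edge (15,1)–(19,0): clear
  edge (19,0)–(21,8): crosses AB
  edge (21,8)–(23,22): clear
  edge (23,22)–(14,11): crosses AB
  → BLOCKED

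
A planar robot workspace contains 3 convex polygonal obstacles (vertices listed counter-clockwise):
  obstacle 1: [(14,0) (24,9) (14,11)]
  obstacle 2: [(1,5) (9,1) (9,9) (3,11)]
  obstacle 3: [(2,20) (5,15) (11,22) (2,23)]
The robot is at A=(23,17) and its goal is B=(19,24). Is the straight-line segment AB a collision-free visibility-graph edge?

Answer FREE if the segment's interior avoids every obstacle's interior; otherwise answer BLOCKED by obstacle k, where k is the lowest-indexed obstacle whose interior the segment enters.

Obstacle 1 [(14,0) (24,9) (14,11)]:
  edge (14,0)–(24,9): clear
  edge (24,9)–(14,11): clear
  edge (14,11)–(14,0): clear
  midpoint (21,41/2) outside
  → clear
Obstacle 2 [(1,5) (9,1) (9,9) (3,11)]:
  edge (1,5)–(9,1): clear
  edge (9,1)–(9,9): clear
  edge (9,9)–(3,11): clear
  edge (3,11)–(1,5): clear
  midpoint (21,41/2) outside
  → clear
Obstacle 3 [(2,20) (5,15) (11,22) (2,23)]:
  edge (2,20)–(5,15): clear
  edge (5,15)–(11,22): clear
  edge (11,22)–(2,23): clear
  edge (2,23)–(2,20): clear
  midpoint (21,41/2) outside
  → clear

FREE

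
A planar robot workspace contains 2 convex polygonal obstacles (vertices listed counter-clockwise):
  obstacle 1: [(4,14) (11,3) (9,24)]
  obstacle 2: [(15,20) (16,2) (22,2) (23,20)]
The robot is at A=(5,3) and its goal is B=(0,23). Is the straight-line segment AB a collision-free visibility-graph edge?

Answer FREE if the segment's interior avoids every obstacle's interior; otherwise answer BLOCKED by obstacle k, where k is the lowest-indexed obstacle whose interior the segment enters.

Obstacle 1 [(4,14) (11,3) (9,24)]:
  edge (4,14)–(11,3): clear
  edge (11,3)–(9,24): clear
  edge (9,24)–(4,14): clear
  midpoint (5/2,13) outside
  → clear
Obstacle 2 [(15,20) (16,2) (22,2) (23,20)]:
  edge (15,20)–(16,2): clear
  edge (16,2)–(22,2): clear
  edge (22,2)–(23,20): clear
  edge (23,20)–(15,20): clear
  midpoint (5/2,13) outside
  → clear

FREE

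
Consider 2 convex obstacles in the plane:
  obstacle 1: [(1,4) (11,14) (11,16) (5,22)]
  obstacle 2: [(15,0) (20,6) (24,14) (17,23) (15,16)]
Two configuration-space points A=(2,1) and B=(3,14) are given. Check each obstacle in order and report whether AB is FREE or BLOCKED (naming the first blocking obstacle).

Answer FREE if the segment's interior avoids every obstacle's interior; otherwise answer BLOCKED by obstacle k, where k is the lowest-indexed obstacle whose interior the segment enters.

BLOCKED by obstacle 1

Obstacle 1 [(1,4) (11,14) (11,16) (5,22)]:
  edge (1,4)–(11,14): crosses AB
  edge (11,14)–(11,16): clear
  edge (11,16)–(5,22): clear
  edge (5,22)–(1,4): crosses AB
  → BLOCKED
Obstacle 2 [(15,0) (20,6) (24,14) (17,23) (15,16)]:
  edge (15,0)–(20,6): clear
  edge (20,6)–(24,14): clear
  edge (24,14)–(17,23): clear
  edge (17,23)–(15,16): clear
  edge (15,16)–(15,0): clear
  midpoint (5/2,15/2) outside
  → clear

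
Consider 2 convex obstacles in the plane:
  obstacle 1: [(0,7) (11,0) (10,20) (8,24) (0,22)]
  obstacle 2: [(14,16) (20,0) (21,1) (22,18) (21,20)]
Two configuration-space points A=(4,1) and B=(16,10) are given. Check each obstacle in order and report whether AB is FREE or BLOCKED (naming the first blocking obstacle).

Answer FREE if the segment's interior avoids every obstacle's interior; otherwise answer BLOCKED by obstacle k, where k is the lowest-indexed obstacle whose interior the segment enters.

Obstacle 1 [(0,7) (11,0) (10,20) (8,24) (0,22)]:
  edge (0,7)–(11,0): crosses AB
  edge (11,0)–(10,20): crosses AB
  edge (10,20)–(8,24): clear
  edge (8,24)–(0,22): clear
  edge (0,22)–(0,7): clear
  → BLOCKED
Obstacle 2 [(14,16) (20,0) (21,1) (22,18) (21,20)]:
  edge (14,16)–(20,0): clear
  edge (20,0)–(21,1): clear
  edge (21,1)–(22,18): clear
  edge (22,18)–(21,20): clear
  edge (21,20)–(14,16): clear
  midpoint (10,11/2) outside
  → clear

BLOCKED by obstacle 1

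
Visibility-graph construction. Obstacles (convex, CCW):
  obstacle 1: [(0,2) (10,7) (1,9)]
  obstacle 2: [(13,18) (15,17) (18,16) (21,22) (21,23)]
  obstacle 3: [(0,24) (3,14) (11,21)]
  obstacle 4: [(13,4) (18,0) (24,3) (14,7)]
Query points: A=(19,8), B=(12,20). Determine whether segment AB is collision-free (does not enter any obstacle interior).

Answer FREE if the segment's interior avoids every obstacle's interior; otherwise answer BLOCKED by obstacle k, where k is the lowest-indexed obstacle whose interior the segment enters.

Obstacle 1 [(0,2) (10,7) (1,9)]:
  edge (0,2)–(10,7): clear
  edge (10,7)–(1,9): clear
  edge (1,9)–(0,2): clear
  midpoint (31/2,14) outside
  → clear
Obstacle 2 [(13,18) (15,17) (18,16) (21,22) (21,23)]:
  edge (13,18)–(15,17): crosses AB
  edge (15,17)–(18,16): clear
  edge (18,16)–(21,22): clear
  edge (21,22)–(21,23): clear
  edge (21,23)–(13,18): crosses AB
  → BLOCKED
Obstacle 3 [(0,24) (3,14) (11,21)]:
  edge (0,24)–(3,14): clear
  edge (3,14)–(11,21): clear
  edge (11,21)–(0,24): clear
  midpoint (31/2,14) outside
  → clear
Obstacle 4 [(13,4) (18,0) (24,3) (14,7)]:
  edge (13,4)–(18,0): clear
  edge (18,0)–(24,3): clear
  edge (24,3)–(14,7): clear
  edge (14,7)–(13,4): clear
  midpoint (31/2,14) outside
  → clear

BLOCKED by obstacle 2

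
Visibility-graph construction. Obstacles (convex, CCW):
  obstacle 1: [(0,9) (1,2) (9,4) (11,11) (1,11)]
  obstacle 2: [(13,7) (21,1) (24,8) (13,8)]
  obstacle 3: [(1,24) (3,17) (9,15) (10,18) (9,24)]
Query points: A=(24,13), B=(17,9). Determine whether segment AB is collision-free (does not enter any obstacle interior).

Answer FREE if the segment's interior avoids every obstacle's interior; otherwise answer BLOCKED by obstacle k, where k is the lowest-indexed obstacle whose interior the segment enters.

Obstacle 1 [(0,9) (1,2) (9,4) (11,11) (1,11)]:
  edge (0,9)–(1,2): clear
  edge (1,2)–(9,4): clear
  edge (9,4)–(11,11): clear
  edge (11,11)–(1,11): clear
  edge (1,11)–(0,9): clear
  midpoint (41/2,11) outside
  → clear
Obstacle 2 [(13,7) (21,1) (24,8) (13,8)]:
  edge (13,7)–(21,1): clear
  edge (21,1)–(24,8): clear
  edge (24,8)–(13,8): clear
  edge (13,8)–(13,7): clear
  midpoint (41/2,11) outside
  → clear
Obstacle 3 [(1,24) (3,17) (9,15) (10,18) (9,24)]:
  edge (1,24)–(3,17): clear
  edge (3,17)–(9,15): clear
  edge (9,15)–(10,18): clear
  edge (10,18)–(9,24): clear
  edge (9,24)–(1,24): clear
  midpoint (41/2,11) outside
  → clear

FREE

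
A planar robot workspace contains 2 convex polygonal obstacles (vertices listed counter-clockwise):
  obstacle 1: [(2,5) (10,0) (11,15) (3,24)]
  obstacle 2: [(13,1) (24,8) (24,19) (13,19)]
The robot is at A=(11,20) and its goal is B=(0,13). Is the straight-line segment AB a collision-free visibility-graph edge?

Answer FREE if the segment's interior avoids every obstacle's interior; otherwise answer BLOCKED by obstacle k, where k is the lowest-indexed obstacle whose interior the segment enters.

BLOCKED by obstacle 1

Obstacle 1 [(2,5) (10,0) (11,15) (3,24)]:
  edge (2,5)–(10,0): clear
  edge (10,0)–(11,15): clear
  edge (11,15)–(3,24): crosses AB
  edge (3,24)–(2,5): crosses AB
  → BLOCKED
Obstacle 2 [(13,1) (24,8) (24,19) (13,19)]:
  edge (13,1)–(24,8): clear
  edge (24,8)–(24,19): clear
  edge (24,19)–(13,19): clear
  edge (13,19)–(13,1): clear
  midpoint (11/2,33/2) outside
  → clear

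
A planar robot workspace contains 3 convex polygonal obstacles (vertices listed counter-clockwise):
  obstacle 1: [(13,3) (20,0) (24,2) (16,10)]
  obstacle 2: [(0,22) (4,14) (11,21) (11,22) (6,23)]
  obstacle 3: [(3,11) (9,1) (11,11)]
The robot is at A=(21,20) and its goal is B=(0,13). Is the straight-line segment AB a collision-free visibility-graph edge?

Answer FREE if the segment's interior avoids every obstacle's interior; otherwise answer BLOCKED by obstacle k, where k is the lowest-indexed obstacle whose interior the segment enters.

BLOCKED by obstacle 2

Obstacle 1 [(13,3) (20,0) (24,2) (16,10)]:
  edge (13,3)–(20,0): clear
  edge (20,0)–(24,2): clear
  edge (24,2)–(16,10): clear
  edge (16,10)–(13,3): clear
  midpoint (21/2,33/2) outside
  → clear
Obstacle 2 [(0,22) (4,14) (11,21) (11,22) (6,23)]:
  edge (0,22)–(4,14): crosses AB
  edge (4,14)–(11,21): crosses AB
  edge (11,21)–(11,22): clear
  edge (11,22)–(6,23): clear
  edge (6,23)–(0,22): clear
  → BLOCKED
Obstacle 3 [(3,11) (9,1) (11,11)]:
  edge (3,11)–(9,1): clear
  edge (9,1)–(11,11): clear
  edge (11,11)–(3,11): clear
  midpoint (21/2,33/2) outside
  → clear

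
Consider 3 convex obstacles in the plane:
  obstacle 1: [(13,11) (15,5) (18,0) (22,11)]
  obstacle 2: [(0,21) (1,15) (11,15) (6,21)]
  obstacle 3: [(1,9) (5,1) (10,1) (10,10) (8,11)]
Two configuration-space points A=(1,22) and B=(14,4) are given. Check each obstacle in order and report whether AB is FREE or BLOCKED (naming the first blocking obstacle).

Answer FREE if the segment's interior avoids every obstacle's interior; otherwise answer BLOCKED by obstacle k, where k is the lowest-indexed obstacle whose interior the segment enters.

Obstacle 1 [(13,11) (15,5) (18,0) (22,11)]:
  edge (13,11)–(15,5): clear
  edge (15,5)–(18,0): clear
  edge (18,0)–(22,11): clear
  edge (22,11)–(13,11): clear
  midpoint (15/2,13) outside
  → clear
Obstacle 2 [(0,21) (1,15) (11,15) (6,21)]:
  edge (0,21)–(1,15): clear
  edge (1,15)–(11,15): crosses AB
  edge (11,15)–(6,21): clear
  edge (6,21)–(0,21): crosses AB
  → BLOCKED
Obstacle 3 [(1,9) (5,1) (10,1) (10,10) (8,11)]:
  edge (1,9)–(5,1): clear
  edge (5,1)–(10,1): clear
  edge (10,1)–(10,10): crosses AB
  edge (10,10)–(8,11): crosses AB
  edge (8,11)–(1,9): clear
  → BLOCKED

BLOCKED by obstacle 2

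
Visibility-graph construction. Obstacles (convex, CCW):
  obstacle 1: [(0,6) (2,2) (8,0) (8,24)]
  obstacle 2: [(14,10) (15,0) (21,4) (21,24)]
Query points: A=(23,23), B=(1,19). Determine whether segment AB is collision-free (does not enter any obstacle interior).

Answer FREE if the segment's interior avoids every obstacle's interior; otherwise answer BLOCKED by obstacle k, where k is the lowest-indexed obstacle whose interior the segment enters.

Obstacle 1 [(0,6) (2,2) (8,0) (8,24)]:
  edge (0,6)–(2,2): clear
  edge (2,2)–(8,0): clear
  edge (8,0)–(8,24): crosses AB
  edge (8,24)–(0,6): crosses AB
  → BLOCKED
Obstacle 2 [(14,10) (15,0) (21,4) (21,24)]:
  edge (14,10)–(15,0): clear
  edge (15,0)–(21,4): clear
  edge (21,4)–(21,24): crosses AB
  edge (21,24)–(14,10): crosses AB
  → BLOCKED

BLOCKED by obstacle 1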